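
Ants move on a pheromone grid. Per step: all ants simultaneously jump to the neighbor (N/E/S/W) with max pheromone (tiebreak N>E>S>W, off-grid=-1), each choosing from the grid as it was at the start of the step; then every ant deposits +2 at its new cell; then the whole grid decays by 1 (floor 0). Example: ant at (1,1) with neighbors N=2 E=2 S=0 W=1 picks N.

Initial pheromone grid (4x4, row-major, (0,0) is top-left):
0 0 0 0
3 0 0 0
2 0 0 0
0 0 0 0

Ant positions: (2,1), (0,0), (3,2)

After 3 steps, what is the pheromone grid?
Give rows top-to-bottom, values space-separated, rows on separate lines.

After step 1: ants at (2,0),(1,0),(2,2)
  0 0 0 0
  4 0 0 0
  3 0 1 0
  0 0 0 0
After step 2: ants at (1,0),(2,0),(1,2)
  0 0 0 0
  5 0 1 0
  4 0 0 0
  0 0 0 0
After step 3: ants at (2,0),(1,0),(0,2)
  0 0 1 0
  6 0 0 0
  5 0 0 0
  0 0 0 0

0 0 1 0
6 0 0 0
5 0 0 0
0 0 0 0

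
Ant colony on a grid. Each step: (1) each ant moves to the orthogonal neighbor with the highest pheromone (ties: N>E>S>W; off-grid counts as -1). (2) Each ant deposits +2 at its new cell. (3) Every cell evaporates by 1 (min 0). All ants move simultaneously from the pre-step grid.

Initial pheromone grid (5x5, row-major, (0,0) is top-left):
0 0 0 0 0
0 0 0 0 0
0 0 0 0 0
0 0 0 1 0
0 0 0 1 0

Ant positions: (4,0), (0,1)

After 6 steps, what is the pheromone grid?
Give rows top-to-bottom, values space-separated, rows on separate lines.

After step 1: ants at (3,0),(0,2)
  0 0 1 0 0
  0 0 0 0 0
  0 0 0 0 0
  1 0 0 0 0
  0 0 0 0 0
After step 2: ants at (2,0),(0,3)
  0 0 0 1 0
  0 0 0 0 0
  1 0 0 0 0
  0 0 0 0 0
  0 0 0 0 0
After step 3: ants at (1,0),(0,4)
  0 0 0 0 1
  1 0 0 0 0
  0 0 0 0 0
  0 0 0 0 0
  0 0 0 0 0
After step 4: ants at (0,0),(1,4)
  1 0 0 0 0
  0 0 0 0 1
  0 0 0 0 0
  0 0 0 0 0
  0 0 0 0 0
After step 5: ants at (0,1),(0,4)
  0 1 0 0 1
  0 0 0 0 0
  0 0 0 0 0
  0 0 0 0 0
  0 0 0 0 0
After step 6: ants at (0,2),(1,4)
  0 0 1 0 0
  0 0 0 0 1
  0 0 0 0 0
  0 0 0 0 0
  0 0 0 0 0

0 0 1 0 0
0 0 0 0 1
0 0 0 0 0
0 0 0 0 0
0 0 0 0 0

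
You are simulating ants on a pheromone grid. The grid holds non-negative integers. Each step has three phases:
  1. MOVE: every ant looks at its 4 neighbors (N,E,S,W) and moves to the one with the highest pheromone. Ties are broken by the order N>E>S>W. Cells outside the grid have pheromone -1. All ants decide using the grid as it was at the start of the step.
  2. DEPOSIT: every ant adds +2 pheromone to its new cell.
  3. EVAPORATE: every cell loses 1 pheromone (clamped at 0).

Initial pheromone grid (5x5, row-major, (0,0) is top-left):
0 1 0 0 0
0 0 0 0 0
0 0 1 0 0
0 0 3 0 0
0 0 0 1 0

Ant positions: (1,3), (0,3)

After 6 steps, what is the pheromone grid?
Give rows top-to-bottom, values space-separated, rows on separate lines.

After step 1: ants at (0,3),(0,4)
  0 0 0 1 1
  0 0 0 0 0
  0 0 0 0 0
  0 0 2 0 0
  0 0 0 0 0
After step 2: ants at (0,4),(0,3)
  0 0 0 2 2
  0 0 0 0 0
  0 0 0 0 0
  0 0 1 0 0
  0 0 0 0 0
After step 3: ants at (0,3),(0,4)
  0 0 0 3 3
  0 0 0 0 0
  0 0 0 0 0
  0 0 0 0 0
  0 0 0 0 0
After step 4: ants at (0,4),(0,3)
  0 0 0 4 4
  0 0 0 0 0
  0 0 0 0 0
  0 0 0 0 0
  0 0 0 0 0
After step 5: ants at (0,3),(0,4)
  0 0 0 5 5
  0 0 0 0 0
  0 0 0 0 0
  0 0 0 0 0
  0 0 0 0 0
After step 6: ants at (0,4),(0,3)
  0 0 0 6 6
  0 0 0 0 0
  0 0 0 0 0
  0 0 0 0 0
  0 0 0 0 0

0 0 0 6 6
0 0 0 0 0
0 0 0 0 0
0 0 0 0 0
0 0 0 0 0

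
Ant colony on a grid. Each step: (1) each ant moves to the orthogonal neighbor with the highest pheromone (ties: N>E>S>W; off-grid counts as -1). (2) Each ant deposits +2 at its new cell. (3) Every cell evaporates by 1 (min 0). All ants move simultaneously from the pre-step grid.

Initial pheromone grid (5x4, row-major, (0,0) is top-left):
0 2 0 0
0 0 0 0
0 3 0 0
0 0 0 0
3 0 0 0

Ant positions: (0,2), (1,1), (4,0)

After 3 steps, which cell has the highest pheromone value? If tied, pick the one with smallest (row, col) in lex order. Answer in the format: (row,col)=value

Step 1: ant0:(0,2)->W->(0,1) | ant1:(1,1)->S->(2,1) | ant2:(4,0)->N->(3,0)
  grid max=4 at (2,1)
Step 2: ant0:(0,1)->E->(0,2) | ant1:(2,1)->N->(1,1) | ant2:(3,0)->S->(4,0)
  grid max=3 at (2,1)
Step 3: ant0:(0,2)->W->(0,1) | ant1:(1,1)->S->(2,1) | ant2:(4,0)->N->(3,0)
  grid max=4 at (2,1)
Final grid:
  0 3 0 0
  0 0 0 0
  0 4 0 0
  1 0 0 0
  2 0 0 0
Max pheromone 4 at (2,1)

Answer: (2,1)=4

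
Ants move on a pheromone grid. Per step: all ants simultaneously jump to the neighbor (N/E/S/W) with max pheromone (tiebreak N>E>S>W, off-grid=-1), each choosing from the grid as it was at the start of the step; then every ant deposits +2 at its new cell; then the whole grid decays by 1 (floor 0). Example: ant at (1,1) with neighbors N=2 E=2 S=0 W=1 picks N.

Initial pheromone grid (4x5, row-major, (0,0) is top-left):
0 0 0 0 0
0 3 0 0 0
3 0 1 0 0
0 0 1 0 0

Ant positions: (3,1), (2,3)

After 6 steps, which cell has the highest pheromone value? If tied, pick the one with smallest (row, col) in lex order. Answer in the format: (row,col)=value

Step 1: ant0:(3,1)->E->(3,2) | ant1:(2,3)->W->(2,2)
  grid max=2 at (1,1)
Step 2: ant0:(3,2)->N->(2,2) | ant1:(2,2)->S->(3,2)
  grid max=3 at (2,2)
Step 3: ant0:(2,2)->S->(3,2) | ant1:(3,2)->N->(2,2)
  grid max=4 at (2,2)
Step 4: ant0:(3,2)->N->(2,2) | ant1:(2,2)->S->(3,2)
  grid max=5 at (2,2)
Step 5: ant0:(2,2)->S->(3,2) | ant1:(3,2)->N->(2,2)
  grid max=6 at (2,2)
Step 6: ant0:(3,2)->N->(2,2) | ant1:(2,2)->S->(3,2)
  grid max=7 at (2,2)
Final grid:
  0 0 0 0 0
  0 0 0 0 0
  0 0 7 0 0
  0 0 7 0 0
Max pheromone 7 at (2,2)

Answer: (2,2)=7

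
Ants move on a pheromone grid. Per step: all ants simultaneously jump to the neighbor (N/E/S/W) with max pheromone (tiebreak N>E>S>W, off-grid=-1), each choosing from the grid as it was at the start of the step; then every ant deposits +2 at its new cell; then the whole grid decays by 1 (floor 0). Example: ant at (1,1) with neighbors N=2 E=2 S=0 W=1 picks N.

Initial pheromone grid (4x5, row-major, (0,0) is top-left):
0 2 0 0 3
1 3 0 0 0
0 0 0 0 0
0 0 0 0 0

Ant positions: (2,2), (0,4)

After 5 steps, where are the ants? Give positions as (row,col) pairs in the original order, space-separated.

Step 1: ant0:(2,2)->N->(1,2) | ant1:(0,4)->S->(1,4)
  grid max=2 at (0,4)
Step 2: ant0:(1,2)->W->(1,1) | ant1:(1,4)->N->(0,4)
  grid max=3 at (0,4)
Step 3: ant0:(1,1)->N->(0,1) | ant1:(0,4)->S->(1,4)
  grid max=2 at (0,4)
Step 4: ant0:(0,1)->S->(1,1) | ant1:(1,4)->N->(0,4)
  grid max=3 at (0,4)
Step 5: ant0:(1,1)->N->(0,1) | ant1:(0,4)->S->(1,4)
  grid max=2 at (0,4)

(0,1) (1,4)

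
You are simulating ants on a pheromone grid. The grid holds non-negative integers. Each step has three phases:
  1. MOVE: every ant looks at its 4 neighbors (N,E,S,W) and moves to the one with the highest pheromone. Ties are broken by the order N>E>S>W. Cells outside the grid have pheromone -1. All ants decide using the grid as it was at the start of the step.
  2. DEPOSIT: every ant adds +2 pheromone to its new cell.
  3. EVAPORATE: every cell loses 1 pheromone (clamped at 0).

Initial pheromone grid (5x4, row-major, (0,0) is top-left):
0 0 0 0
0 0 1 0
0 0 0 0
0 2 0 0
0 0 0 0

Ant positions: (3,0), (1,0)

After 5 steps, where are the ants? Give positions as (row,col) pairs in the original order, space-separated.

Step 1: ant0:(3,0)->E->(3,1) | ant1:(1,0)->N->(0,0)
  grid max=3 at (3,1)
Step 2: ant0:(3,1)->N->(2,1) | ant1:(0,0)->E->(0,1)
  grid max=2 at (3,1)
Step 3: ant0:(2,1)->S->(3,1) | ant1:(0,1)->E->(0,2)
  grid max=3 at (3,1)
Step 4: ant0:(3,1)->N->(2,1) | ant1:(0,2)->E->(0,3)
  grid max=2 at (3,1)
Step 5: ant0:(2,1)->S->(3,1) | ant1:(0,3)->S->(1,3)
  grid max=3 at (3,1)

(3,1) (1,3)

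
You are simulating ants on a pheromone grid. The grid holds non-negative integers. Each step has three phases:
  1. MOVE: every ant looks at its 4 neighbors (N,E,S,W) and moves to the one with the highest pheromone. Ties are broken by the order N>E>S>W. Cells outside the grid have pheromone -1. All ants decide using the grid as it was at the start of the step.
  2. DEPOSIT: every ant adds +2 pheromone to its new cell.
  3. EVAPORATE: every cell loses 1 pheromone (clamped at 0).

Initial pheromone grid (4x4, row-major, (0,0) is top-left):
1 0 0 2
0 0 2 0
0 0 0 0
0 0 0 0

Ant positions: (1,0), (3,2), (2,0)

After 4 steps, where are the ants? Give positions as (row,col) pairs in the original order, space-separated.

Step 1: ant0:(1,0)->N->(0,0) | ant1:(3,2)->N->(2,2) | ant2:(2,0)->N->(1,0)
  grid max=2 at (0,0)
Step 2: ant0:(0,0)->S->(1,0) | ant1:(2,2)->N->(1,2) | ant2:(1,0)->N->(0,0)
  grid max=3 at (0,0)
Step 3: ant0:(1,0)->N->(0,0) | ant1:(1,2)->N->(0,2) | ant2:(0,0)->S->(1,0)
  grid max=4 at (0,0)
Step 4: ant0:(0,0)->S->(1,0) | ant1:(0,2)->S->(1,2) | ant2:(1,0)->N->(0,0)
  grid max=5 at (0,0)

(1,0) (1,2) (0,0)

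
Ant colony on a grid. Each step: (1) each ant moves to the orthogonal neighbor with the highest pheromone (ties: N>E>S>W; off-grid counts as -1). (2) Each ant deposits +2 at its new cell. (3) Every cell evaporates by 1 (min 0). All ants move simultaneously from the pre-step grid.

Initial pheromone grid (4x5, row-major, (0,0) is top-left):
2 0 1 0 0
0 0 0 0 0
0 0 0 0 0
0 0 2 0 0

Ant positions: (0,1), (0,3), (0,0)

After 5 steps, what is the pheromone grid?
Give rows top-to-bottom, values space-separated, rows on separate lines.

After step 1: ants at (0,0),(0,2),(0,1)
  3 1 2 0 0
  0 0 0 0 0
  0 0 0 0 0
  0 0 1 0 0
After step 2: ants at (0,1),(0,1),(0,0)
  4 4 1 0 0
  0 0 0 0 0
  0 0 0 0 0
  0 0 0 0 0
After step 3: ants at (0,0),(0,0),(0,1)
  7 5 0 0 0
  0 0 0 0 0
  0 0 0 0 0
  0 0 0 0 0
After step 4: ants at (0,1),(0,1),(0,0)
  8 8 0 0 0
  0 0 0 0 0
  0 0 0 0 0
  0 0 0 0 0
After step 5: ants at (0,0),(0,0),(0,1)
  11 9 0 0 0
  0 0 0 0 0
  0 0 0 0 0
  0 0 0 0 0

11 9 0 0 0
0 0 0 0 0
0 0 0 0 0
0 0 0 0 0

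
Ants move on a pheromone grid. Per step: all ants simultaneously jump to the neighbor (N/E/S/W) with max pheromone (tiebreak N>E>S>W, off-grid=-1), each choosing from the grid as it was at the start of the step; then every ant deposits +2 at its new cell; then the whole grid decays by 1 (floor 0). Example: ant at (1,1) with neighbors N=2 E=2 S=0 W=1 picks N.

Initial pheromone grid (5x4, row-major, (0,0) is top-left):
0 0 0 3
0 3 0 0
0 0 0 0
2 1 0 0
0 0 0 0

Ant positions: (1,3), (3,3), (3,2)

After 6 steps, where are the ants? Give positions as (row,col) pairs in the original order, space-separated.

Step 1: ant0:(1,3)->N->(0,3) | ant1:(3,3)->N->(2,3) | ant2:(3,2)->W->(3,1)
  grid max=4 at (0,3)
Step 2: ant0:(0,3)->S->(1,3) | ant1:(2,3)->N->(1,3) | ant2:(3,1)->W->(3,0)
  grid max=3 at (0,3)
Step 3: ant0:(1,3)->N->(0,3) | ant1:(1,3)->N->(0,3) | ant2:(3,0)->E->(3,1)
  grid max=6 at (0,3)
Step 4: ant0:(0,3)->S->(1,3) | ant1:(0,3)->S->(1,3) | ant2:(3,1)->W->(3,0)
  grid max=5 at (0,3)
Step 5: ant0:(1,3)->N->(0,3) | ant1:(1,3)->N->(0,3) | ant2:(3,0)->E->(3,1)
  grid max=8 at (0,3)
Step 6: ant0:(0,3)->S->(1,3) | ant1:(0,3)->S->(1,3) | ant2:(3,1)->W->(3,0)
  grid max=7 at (0,3)

(1,3) (1,3) (3,0)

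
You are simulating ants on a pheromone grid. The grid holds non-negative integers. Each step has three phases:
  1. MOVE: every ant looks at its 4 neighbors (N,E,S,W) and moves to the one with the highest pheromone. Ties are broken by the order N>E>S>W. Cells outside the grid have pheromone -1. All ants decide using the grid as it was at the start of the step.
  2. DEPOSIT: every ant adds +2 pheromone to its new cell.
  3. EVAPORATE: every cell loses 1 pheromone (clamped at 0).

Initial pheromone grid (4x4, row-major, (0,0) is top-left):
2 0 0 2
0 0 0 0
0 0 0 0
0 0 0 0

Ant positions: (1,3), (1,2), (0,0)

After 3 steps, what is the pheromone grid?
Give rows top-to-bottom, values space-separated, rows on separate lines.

After step 1: ants at (0,3),(0,2),(0,1)
  1 1 1 3
  0 0 0 0
  0 0 0 0
  0 0 0 0
After step 2: ants at (0,2),(0,3),(0,2)
  0 0 4 4
  0 0 0 0
  0 0 0 0
  0 0 0 0
After step 3: ants at (0,3),(0,2),(0,3)
  0 0 5 7
  0 0 0 0
  0 0 0 0
  0 0 0 0

0 0 5 7
0 0 0 0
0 0 0 0
0 0 0 0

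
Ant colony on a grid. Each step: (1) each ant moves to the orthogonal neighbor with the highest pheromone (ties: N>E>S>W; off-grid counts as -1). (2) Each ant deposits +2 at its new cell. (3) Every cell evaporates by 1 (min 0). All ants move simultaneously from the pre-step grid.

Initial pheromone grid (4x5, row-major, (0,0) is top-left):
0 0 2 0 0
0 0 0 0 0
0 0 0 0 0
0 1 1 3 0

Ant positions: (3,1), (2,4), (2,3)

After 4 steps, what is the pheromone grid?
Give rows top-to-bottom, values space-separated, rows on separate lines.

After step 1: ants at (3,2),(1,4),(3,3)
  0 0 1 0 0
  0 0 0 0 1
  0 0 0 0 0
  0 0 2 4 0
After step 2: ants at (3,3),(0,4),(3,2)
  0 0 0 0 1
  0 0 0 0 0
  0 0 0 0 0
  0 0 3 5 0
After step 3: ants at (3,2),(1,4),(3,3)
  0 0 0 0 0
  0 0 0 0 1
  0 0 0 0 0
  0 0 4 6 0
After step 4: ants at (3,3),(0,4),(3,2)
  0 0 0 0 1
  0 0 0 0 0
  0 0 0 0 0
  0 0 5 7 0

0 0 0 0 1
0 0 0 0 0
0 0 0 0 0
0 0 5 7 0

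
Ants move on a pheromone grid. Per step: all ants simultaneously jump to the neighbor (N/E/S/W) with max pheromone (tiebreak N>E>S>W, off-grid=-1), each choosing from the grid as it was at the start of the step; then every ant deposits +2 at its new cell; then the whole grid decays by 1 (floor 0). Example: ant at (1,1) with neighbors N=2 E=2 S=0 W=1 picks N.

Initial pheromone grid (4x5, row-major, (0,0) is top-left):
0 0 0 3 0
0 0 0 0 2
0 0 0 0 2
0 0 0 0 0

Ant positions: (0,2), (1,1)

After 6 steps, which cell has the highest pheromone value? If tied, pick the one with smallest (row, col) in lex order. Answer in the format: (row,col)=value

Answer: (0,3)=7

Derivation:
Step 1: ant0:(0,2)->E->(0,3) | ant1:(1,1)->N->(0,1)
  grid max=4 at (0,3)
Step 2: ant0:(0,3)->E->(0,4) | ant1:(0,1)->E->(0,2)
  grid max=3 at (0,3)
Step 3: ant0:(0,4)->W->(0,3) | ant1:(0,2)->E->(0,3)
  grid max=6 at (0,3)
Step 4: ant0:(0,3)->E->(0,4) | ant1:(0,3)->E->(0,4)
  grid max=5 at (0,3)
Step 5: ant0:(0,4)->W->(0,3) | ant1:(0,4)->W->(0,3)
  grid max=8 at (0,3)
Step 6: ant0:(0,3)->E->(0,4) | ant1:(0,3)->E->(0,4)
  grid max=7 at (0,3)
Final grid:
  0 0 0 7 5
  0 0 0 0 0
  0 0 0 0 0
  0 0 0 0 0
Max pheromone 7 at (0,3)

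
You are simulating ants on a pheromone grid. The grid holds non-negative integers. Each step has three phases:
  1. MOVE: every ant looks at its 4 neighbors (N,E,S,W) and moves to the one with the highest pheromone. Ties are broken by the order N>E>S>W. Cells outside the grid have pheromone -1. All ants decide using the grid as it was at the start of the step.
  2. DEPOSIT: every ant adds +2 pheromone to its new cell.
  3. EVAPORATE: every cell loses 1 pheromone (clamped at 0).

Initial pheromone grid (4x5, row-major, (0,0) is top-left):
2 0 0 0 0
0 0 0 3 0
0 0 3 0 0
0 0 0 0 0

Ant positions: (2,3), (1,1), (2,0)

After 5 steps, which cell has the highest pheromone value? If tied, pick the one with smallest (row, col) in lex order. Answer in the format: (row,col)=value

Answer: (0,0)=5

Derivation:
Step 1: ant0:(2,3)->N->(1,3) | ant1:(1,1)->N->(0,1) | ant2:(2,0)->N->(1,0)
  grid max=4 at (1,3)
Step 2: ant0:(1,3)->N->(0,3) | ant1:(0,1)->W->(0,0) | ant2:(1,0)->N->(0,0)
  grid max=4 at (0,0)
Step 3: ant0:(0,3)->S->(1,3) | ant1:(0,0)->E->(0,1) | ant2:(0,0)->E->(0,1)
  grid max=4 at (1,3)
Step 4: ant0:(1,3)->N->(0,3) | ant1:(0,1)->W->(0,0) | ant2:(0,1)->W->(0,0)
  grid max=6 at (0,0)
Step 5: ant0:(0,3)->S->(1,3) | ant1:(0,0)->E->(0,1) | ant2:(0,0)->E->(0,1)
  grid max=5 at (0,0)
Final grid:
  5 5 0 0 0
  0 0 0 4 0
  0 0 0 0 0
  0 0 0 0 0
Max pheromone 5 at (0,0)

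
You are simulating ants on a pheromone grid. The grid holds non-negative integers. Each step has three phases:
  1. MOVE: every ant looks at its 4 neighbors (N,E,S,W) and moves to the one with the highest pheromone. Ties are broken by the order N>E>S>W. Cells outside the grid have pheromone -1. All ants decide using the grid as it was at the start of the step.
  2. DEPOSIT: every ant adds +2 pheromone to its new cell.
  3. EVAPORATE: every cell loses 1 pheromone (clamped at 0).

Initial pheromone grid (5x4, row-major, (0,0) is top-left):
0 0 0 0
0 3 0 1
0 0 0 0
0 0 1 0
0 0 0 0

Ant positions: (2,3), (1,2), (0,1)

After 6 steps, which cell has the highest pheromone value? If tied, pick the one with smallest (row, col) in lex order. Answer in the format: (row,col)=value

Answer: (1,1)=9

Derivation:
Step 1: ant0:(2,3)->N->(1,3) | ant1:(1,2)->W->(1,1) | ant2:(0,1)->S->(1,1)
  grid max=6 at (1,1)
Step 2: ant0:(1,3)->N->(0,3) | ant1:(1,1)->N->(0,1) | ant2:(1,1)->N->(0,1)
  grid max=5 at (1,1)
Step 3: ant0:(0,3)->S->(1,3) | ant1:(0,1)->S->(1,1) | ant2:(0,1)->S->(1,1)
  grid max=8 at (1,1)
Step 4: ant0:(1,3)->N->(0,3) | ant1:(1,1)->N->(0,1) | ant2:(1,1)->N->(0,1)
  grid max=7 at (1,1)
Step 5: ant0:(0,3)->S->(1,3) | ant1:(0,1)->S->(1,1) | ant2:(0,1)->S->(1,1)
  grid max=10 at (1,1)
Step 6: ant0:(1,3)->N->(0,3) | ant1:(1,1)->N->(0,1) | ant2:(1,1)->N->(0,1)
  grid max=9 at (1,1)
Final grid:
  0 7 0 1
  0 9 0 1
  0 0 0 0
  0 0 0 0
  0 0 0 0
Max pheromone 9 at (1,1)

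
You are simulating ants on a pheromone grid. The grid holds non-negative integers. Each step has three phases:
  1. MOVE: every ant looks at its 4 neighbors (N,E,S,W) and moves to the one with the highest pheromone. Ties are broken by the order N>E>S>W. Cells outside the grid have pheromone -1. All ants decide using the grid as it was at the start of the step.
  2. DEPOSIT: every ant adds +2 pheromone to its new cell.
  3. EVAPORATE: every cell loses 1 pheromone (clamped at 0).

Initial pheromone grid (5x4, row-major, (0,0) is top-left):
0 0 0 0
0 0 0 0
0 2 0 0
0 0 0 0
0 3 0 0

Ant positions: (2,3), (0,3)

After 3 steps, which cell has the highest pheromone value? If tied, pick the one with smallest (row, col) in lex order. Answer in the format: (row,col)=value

Answer: (1,3)=5

Derivation:
Step 1: ant0:(2,3)->N->(1,3) | ant1:(0,3)->S->(1,3)
  grid max=3 at (1,3)
Step 2: ant0:(1,3)->N->(0,3) | ant1:(1,3)->N->(0,3)
  grid max=3 at (0,3)
Step 3: ant0:(0,3)->S->(1,3) | ant1:(0,3)->S->(1,3)
  grid max=5 at (1,3)
Final grid:
  0 0 0 2
  0 0 0 5
  0 0 0 0
  0 0 0 0
  0 0 0 0
Max pheromone 5 at (1,3)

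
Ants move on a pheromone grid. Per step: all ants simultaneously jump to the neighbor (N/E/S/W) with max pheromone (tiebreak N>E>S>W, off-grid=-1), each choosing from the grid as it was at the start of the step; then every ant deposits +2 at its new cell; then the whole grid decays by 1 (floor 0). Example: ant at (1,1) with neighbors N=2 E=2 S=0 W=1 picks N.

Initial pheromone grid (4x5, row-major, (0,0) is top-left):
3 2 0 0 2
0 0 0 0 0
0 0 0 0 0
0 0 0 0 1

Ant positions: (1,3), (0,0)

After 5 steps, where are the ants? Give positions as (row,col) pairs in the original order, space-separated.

Step 1: ant0:(1,3)->N->(0,3) | ant1:(0,0)->E->(0,1)
  grid max=3 at (0,1)
Step 2: ant0:(0,3)->E->(0,4) | ant1:(0,1)->W->(0,0)
  grid max=3 at (0,0)
Step 3: ant0:(0,4)->S->(1,4) | ant1:(0,0)->E->(0,1)
  grid max=3 at (0,1)
Step 4: ant0:(1,4)->N->(0,4) | ant1:(0,1)->W->(0,0)
  grid max=3 at (0,0)
Step 5: ant0:(0,4)->S->(1,4) | ant1:(0,0)->E->(0,1)
  grid max=3 at (0,1)

(1,4) (0,1)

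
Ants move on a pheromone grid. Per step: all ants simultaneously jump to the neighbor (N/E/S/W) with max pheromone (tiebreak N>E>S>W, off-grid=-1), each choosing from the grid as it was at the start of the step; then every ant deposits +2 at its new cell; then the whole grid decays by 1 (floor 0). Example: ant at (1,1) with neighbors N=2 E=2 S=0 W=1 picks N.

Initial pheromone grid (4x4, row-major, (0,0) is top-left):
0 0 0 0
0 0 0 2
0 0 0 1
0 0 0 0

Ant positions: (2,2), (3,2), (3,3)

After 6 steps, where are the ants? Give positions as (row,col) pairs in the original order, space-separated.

Step 1: ant0:(2,2)->E->(2,3) | ant1:(3,2)->N->(2,2) | ant2:(3,3)->N->(2,3)
  grid max=4 at (2,3)
Step 2: ant0:(2,3)->N->(1,3) | ant1:(2,2)->E->(2,3) | ant2:(2,3)->N->(1,3)
  grid max=5 at (2,3)
Step 3: ant0:(1,3)->S->(2,3) | ant1:(2,3)->N->(1,3) | ant2:(1,3)->S->(2,3)
  grid max=8 at (2,3)
Step 4: ant0:(2,3)->N->(1,3) | ant1:(1,3)->S->(2,3) | ant2:(2,3)->N->(1,3)
  grid max=9 at (2,3)
Step 5: ant0:(1,3)->S->(2,3) | ant1:(2,3)->N->(1,3) | ant2:(1,3)->S->(2,3)
  grid max=12 at (2,3)
Step 6: ant0:(2,3)->N->(1,3) | ant1:(1,3)->S->(2,3) | ant2:(2,3)->N->(1,3)
  grid max=13 at (2,3)

(1,3) (2,3) (1,3)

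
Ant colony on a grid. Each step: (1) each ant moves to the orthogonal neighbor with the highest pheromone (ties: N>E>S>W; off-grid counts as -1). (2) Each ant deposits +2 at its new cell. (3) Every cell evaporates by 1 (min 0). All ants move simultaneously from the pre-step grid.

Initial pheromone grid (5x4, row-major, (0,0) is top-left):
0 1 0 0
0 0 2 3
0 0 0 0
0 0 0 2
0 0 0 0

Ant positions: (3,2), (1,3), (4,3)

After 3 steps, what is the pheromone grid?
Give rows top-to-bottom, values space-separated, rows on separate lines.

After step 1: ants at (3,3),(1,2),(3,3)
  0 0 0 0
  0 0 3 2
  0 0 0 0
  0 0 0 5
  0 0 0 0
After step 2: ants at (2,3),(1,3),(2,3)
  0 0 0 0
  0 0 2 3
  0 0 0 3
  0 0 0 4
  0 0 0 0
After step 3: ants at (3,3),(2,3),(3,3)
  0 0 0 0
  0 0 1 2
  0 0 0 4
  0 0 0 7
  0 0 0 0

0 0 0 0
0 0 1 2
0 0 0 4
0 0 0 7
0 0 0 0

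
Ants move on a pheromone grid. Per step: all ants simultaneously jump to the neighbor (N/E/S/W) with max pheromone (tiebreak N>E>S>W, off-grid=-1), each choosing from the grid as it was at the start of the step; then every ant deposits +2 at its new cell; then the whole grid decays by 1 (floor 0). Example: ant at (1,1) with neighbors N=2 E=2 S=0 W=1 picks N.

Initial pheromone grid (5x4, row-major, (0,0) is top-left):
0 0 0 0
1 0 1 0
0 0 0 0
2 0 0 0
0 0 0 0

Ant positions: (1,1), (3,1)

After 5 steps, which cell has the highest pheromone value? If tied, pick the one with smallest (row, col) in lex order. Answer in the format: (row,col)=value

Step 1: ant0:(1,1)->E->(1,2) | ant1:(3,1)->W->(3,0)
  grid max=3 at (3,0)
Step 2: ant0:(1,2)->N->(0,2) | ant1:(3,0)->N->(2,0)
  grid max=2 at (3,0)
Step 3: ant0:(0,2)->S->(1,2) | ant1:(2,0)->S->(3,0)
  grid max=3 at (3,0)
Step 4: ant0:(1,2)->N->(0,2) | ant1:(3,0)->N->(2,0)
  grid max=2 at (3,0)
Step 5: ant0:(0,2)->S->(1,2) | ant1:(2,0)->S->(3,0)
  grid max=3 at (3,0)
Final grid:
  0 0 0 0
  0 0 2 0
  0 0 0 0
  3 0 0 0
  0 0 0 0
Max pheromone 3 at (3,0)

Answer: (3,0)=3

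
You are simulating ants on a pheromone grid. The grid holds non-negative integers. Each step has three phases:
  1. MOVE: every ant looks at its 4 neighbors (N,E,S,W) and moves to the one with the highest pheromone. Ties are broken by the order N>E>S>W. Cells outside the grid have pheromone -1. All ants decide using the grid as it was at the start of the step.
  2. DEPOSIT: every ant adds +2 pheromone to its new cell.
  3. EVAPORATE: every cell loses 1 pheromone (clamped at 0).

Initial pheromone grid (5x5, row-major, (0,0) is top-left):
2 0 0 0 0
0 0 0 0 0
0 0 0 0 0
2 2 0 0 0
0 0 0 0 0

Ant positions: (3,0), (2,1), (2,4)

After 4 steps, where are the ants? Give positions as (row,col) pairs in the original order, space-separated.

Step 1: ant0:(3,0)->E->(3,1) | ant1:(2,1)->S->(3,1) | ant2:(2,4)->N->(1,4)
  grid max=5 at (3,1)
Step 2: ant0:(3,1)->W->(3,0) | ant1:(3,1)->W->(3,0) | ant2:(1,4)->N->(0,4)
  grid max=4 at (3,0)
Step 3: ant0:(3,0)->E->(3,1) | ant1:(3,0)->E->(3,1) | ant2:(0,4)->S->(1,4)
  grid max=7 at (3,1)
Step 4: ant0:(3,1)->W->(3,0) | ant1:(3,1)->W->(3,0) | ant2:(1,4)->N->(0,4)
  grid max=6 at (3,0)

(3,0) (3,0) (0,4)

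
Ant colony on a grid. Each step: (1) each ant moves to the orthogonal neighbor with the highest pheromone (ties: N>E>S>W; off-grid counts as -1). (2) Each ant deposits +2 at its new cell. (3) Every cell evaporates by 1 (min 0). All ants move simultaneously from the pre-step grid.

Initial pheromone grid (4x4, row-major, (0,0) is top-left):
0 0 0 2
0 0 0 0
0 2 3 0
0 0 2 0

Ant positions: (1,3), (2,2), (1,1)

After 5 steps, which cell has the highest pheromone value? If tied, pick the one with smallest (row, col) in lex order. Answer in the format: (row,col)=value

Step 1: ant0:(1,3)->N->(0,3) | ant1:(2,2)->S->(3,2) | ant2:(1,1)->S->(2,1)
  grid max=3 at (0,3)
Step 2: ant0:(0,3)->S->(1,3) | ant1:(3,2)->N->(2,2) | ant2:(2,1)->E->(2,2)
  grid max=5 at (2,2)
Step 3: ant0:(1,3)->N->(0,3) | ant1:(2,2)->S->(3,2) | ant2:(2,2)->S->(3,2)
  grid max=5 at (3,2)
Step 4: ant0:(0,3)->S->(1,3) | ant1:(3,2)->N->(2,2) | ant2:(3,2)->N->(2,2)
  grid max=7 at (2,2)
Step 5: ant0:(1,3)->N->(0,3) | ant1:(2,2)->S->(3,2) | ant2:(2,2)->S->(3,2)
  grid max=7 at (3,2)
Final grid:
  0 0 0 3
  0 0 0 0
  0 0 6 0
  0 0 7 0
Max pheromone 7 at (3,2)

Answer: (3,2)=7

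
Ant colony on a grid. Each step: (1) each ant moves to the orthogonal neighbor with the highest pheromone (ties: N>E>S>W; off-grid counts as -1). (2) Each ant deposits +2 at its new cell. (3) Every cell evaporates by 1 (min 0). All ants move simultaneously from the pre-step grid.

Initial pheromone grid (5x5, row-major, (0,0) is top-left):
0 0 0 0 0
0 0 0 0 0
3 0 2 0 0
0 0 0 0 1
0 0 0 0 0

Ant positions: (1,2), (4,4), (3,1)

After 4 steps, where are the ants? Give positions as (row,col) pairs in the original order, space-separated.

Step 1: ant0:(1,2)->S->(2,2) | ant1:(4,4)->N->(3,4) | ant2:(3,1)->N->(2,1)
  grid max=3 at (2,2)
Step 2: ant0:(2,2)->W->(2,1) | ant1:(3,4)->N->(2,4) | ant2:(2,1)->E->(2,2)
  grid max=4 at (2,2)
Step 3: ant0:(2,1)->E->(2,2) | ant1:(2,4)->S->(3,4) | ant2:(2,2)->W->(2,1)
  grid max=5 at (2,2)
Step 4: ant0:(2,2)->W->(2,1) | ant1:(3,4)->N->(2,4) | ant2:(2,1)->E->(2,2)
  grid max=6 at (2,2)

(2,1) (2,4) (2,2)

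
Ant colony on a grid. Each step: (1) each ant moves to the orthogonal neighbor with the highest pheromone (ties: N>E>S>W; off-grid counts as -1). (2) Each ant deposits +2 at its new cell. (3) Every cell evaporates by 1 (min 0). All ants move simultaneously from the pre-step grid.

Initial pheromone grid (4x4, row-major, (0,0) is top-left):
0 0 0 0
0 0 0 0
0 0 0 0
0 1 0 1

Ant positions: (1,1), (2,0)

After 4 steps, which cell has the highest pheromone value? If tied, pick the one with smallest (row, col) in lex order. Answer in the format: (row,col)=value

Answer: (0,2)=1

Derivation:
Step 1: ant0:(1,1)->N->(0,1) | ant1:(2,0)->N->(1,0)
  grid max=1 at (0,1)
Step 2: ant0:(0,1)->E->(0,2) | ant1:(1,0)->N->(0,0)
  grid max=1 at (0,0)
Step 3: ant0:(0,2)->E->(0,3) | ant1:(0,0)->E->(0,1)
  grid max=1 at (0,1)
Step 4: ant0:(0,3)->S->(1,3) | ant1:(0,1)->E->(0,2)
  grid max=1 at (0,2)
Final grid:
  0 0 1 0
  0 0 0 1
  0 0 0 0
  0 0 0 0
Max pheromone 1 at (0,2)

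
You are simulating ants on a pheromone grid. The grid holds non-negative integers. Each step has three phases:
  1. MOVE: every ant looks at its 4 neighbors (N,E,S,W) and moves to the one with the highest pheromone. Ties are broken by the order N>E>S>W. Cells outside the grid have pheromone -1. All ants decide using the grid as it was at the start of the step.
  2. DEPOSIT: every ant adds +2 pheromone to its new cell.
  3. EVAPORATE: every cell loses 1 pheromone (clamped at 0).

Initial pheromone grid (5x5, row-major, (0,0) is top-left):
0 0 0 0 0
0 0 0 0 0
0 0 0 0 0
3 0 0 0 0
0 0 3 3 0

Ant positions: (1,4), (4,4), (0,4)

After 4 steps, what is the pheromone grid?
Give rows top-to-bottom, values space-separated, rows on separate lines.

After step 1: ants at (0,4),(4,3),(1,4)
  0 0 0 0 1
  0 0 0 0 1
  0 0 0 0 0
  2 0 0 0 0
  0 0 2 4 0
After step 2: ants at (1,4),(4,2),(0,4)
  0 0 0 0 2
  0 0 0 0 2
  0 0 0 0 0
  1 0 0 0 0
  0 0 3 3 0
After step 3: ants at (0,4),(4,3),(1,4)
  0 0 0 0 3
  0 0 0 0 3
  0 0 0 0 0
  0 0 0 0 0
  0 0 2 4 0
After step 4: ants at (1,4),(4,2),(0,4)
  0 0 0 0 4
  0 0 0 0 4
  0 0 0 0 0
  0 0 0 0 0
  0 0 3 3 0

0 0 0 0 4
0 0 0 0 4
0 0 0 0 0
0 0 0 0 0
0 0 3 3 0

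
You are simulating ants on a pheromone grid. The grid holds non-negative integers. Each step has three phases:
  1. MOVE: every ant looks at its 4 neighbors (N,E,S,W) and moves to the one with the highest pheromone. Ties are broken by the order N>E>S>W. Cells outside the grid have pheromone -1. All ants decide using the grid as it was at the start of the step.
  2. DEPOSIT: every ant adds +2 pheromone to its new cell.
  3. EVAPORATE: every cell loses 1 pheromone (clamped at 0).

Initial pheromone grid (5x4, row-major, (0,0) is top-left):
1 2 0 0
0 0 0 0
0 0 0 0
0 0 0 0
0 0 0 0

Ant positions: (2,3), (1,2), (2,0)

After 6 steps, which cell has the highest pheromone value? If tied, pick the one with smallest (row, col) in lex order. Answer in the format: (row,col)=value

Step 1: ant0:(2,3)->N->(1,3) | ant1:(1,2)->N->(0,2) | ant2:(2,0)->N->(1,0)
  grid max=1 at (0,1)
Step 2: ant0:(1,3)->N->(0,3) | ant1:(0,2)->W->(0,1) | ant2:(1,0)->N->(0,0)
  grid max=2 at (0,1)
Step 3: ant0:(0,3)->S->(1,3) | ant1:(0,1)->W->(0,0) | ant2:(0,0)->E->(0,1)
  grid max=3 at (0,1)
Step 4: ant0:(1,3)->N->(0,3) | ant1:(0,0)->E->(0,1) | ant2:(0,1)->W->(0,0)
  grid max=4 at (0,1)
Step 5: ant0:(0,3)->S->(1,3) | ant1:(0,1)->W->(0,0) | ant2:(0,0)->E->(0,1)
  grid max=5 at (0,1)
Step 6: ant0:(1,3)->N->(0,3) | ant1:(0,0)->E->(0,1) | ant2:(0,1)->W->(0,0)
  grid max=6 at (0,1)
Final grid:
  5 6 0 1
  0 0 0 0
  0 0 0 0
  0 0 0 0
  0 0 0 0
Max pheromone 6 at (0,1)

Answer: (0,1)=6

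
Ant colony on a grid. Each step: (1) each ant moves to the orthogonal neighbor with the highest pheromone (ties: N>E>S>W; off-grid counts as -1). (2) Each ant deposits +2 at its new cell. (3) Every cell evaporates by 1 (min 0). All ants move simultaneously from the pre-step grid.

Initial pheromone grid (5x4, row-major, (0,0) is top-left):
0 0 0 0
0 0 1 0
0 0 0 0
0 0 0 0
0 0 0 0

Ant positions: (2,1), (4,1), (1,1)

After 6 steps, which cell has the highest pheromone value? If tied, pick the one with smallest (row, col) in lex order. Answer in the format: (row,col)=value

Answer: (1,2)=11

Derivation:
Step 1: ant0:(2,1)->N->(1,1) | ant1:(4,1)->N->(3,1) | ant2:(1,1)->E->(1,2)
  grid max=2 at (1,2)
Step 2: ant0:(1,1)->E->(1,2) | ant1:(3,1)->N->(2,1) | ant2:(1,2)->W->(1,1)
  grid max=3 at (1,2)
Step 3: ant0:(1,2)->W->(1,1) | ant1:(2,1)->N->(1,1) | ant2:(1,1)->E->(1,2)
  grid max=5 at (1,1)
Step 4: ant0:(1,1)->E->(1,2) | ant1:(1,1)->E->(1,2) | ant2:(1,2)->W->(1,1)
  grid max=7 at (1,2)
Step 5: ant0:(1,2)->W->(1,1) | ant1:(1,2)->W->(1,1) | ant2:(1,1)->E->(1,2)
  grid max=9 at (1,1)
Step 6: ant0:(1,1)->E->(1,2) | ant1:(1,1)->E->(1,2) | ant2:(1,2)->W->(1,1)
  grid max=11 at (1,2)
Final grid:
  0 0 0 0
  0 10 11 0
  0 0 0 0
  0 0 0 0
  0 0 0 0
Max pheromone 11 at (1,2)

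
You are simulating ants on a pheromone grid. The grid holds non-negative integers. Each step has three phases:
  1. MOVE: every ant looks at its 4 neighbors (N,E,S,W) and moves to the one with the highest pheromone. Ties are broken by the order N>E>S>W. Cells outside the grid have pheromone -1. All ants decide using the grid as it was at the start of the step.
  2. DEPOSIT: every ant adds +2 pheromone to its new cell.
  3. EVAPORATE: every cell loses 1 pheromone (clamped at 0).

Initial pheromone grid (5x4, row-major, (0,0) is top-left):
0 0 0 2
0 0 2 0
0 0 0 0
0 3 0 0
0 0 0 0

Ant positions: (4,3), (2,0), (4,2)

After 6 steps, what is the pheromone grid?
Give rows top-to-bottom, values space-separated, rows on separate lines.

After step 1: ants at (3,3),(1,0),(3,2)
  0 0 0 1
  1 0 1 0
  0 0 0 0
  0 2 1 1
  0 0 0 0
After step 2: ants at (3,2),(0,0),(3,1)
  1 0 0 0
  0 0 0 0
  0 0 0 0
  0 3 2 0
  0 0 0 0
After step 3: ants at (3,1),(0,1),(3,2)
  0 1 0 0
  0 0 0 0
  0 0 0 0
  0 4 3 0
  0 0 0 0
After step 4: ants at (3,2),(0,2),(3,1)
  0 0 1 0
  0 0 0 0
  0 0 0 0
  0 5 4 0
  0 0 0 0
After step 5: ants at (3,1),(0,3),(3,2)
  0 0 0 1
  0 0 0 0
  0 0 0 0
  0 6 5 0
  0 0 0 0
After step 6: ants at (3,2),(1,3),(3,1)
  0 0 0 0
  0 0 0 1
  0 0 0 0
  0 7 6 0
  0 0 0 0

0 0 0 0
0 0 0 1
0 0 0 0
0 7 6 0
0 0 0 0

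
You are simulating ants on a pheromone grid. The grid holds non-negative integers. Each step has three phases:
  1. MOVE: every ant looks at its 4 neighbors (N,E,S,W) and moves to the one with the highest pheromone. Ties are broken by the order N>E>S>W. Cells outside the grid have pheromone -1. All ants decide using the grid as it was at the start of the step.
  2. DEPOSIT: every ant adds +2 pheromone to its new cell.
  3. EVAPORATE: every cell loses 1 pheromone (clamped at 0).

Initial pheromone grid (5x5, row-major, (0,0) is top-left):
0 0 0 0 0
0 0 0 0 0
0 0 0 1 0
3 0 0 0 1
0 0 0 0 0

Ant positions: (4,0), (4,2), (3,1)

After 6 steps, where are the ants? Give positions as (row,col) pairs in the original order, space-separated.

Step 1: ant0:(4,0)->N->(3,0) | ant1:(4,2)->N->(3,2) | ant2:(3,1)->W->(3,0)
  grid max=6 at (3,0)
Step 2: ant0:(3,0)->N->(2,0) | ant1:(3,2)->N->(2,2) | ant2:(3,0)->N->(2,0)
  grid max=5 at (3,0)
Step 3: ant0:(2,0)->S->(3,0) | ant1:(2,2)->N->(1,2) | ant2:(2,0)->S->(3,0)
  grid max=8 at (3,0)
Step 4: ant0:(3,0)->N->(2,0) | ant1:(1,2)->N->(0,2) | ant2:(3,0)->N->(2,0)
  grid max=7 at (3,0)
Step 5: ant0:(2,0)->S->(3,0) | ant1:(0,2)->E->(0,3) | ant2:(2,0)->S->(3,0)
  grid max=10 at (3,0)
Step 6: ant0:(3,0)->N->(2,0) | ant1:(0,3)->E->(0,4) | ant2:(3,0)->N->(2,0)
  grid max=9 at (3,0)

(2,0) (0,4) (2,0)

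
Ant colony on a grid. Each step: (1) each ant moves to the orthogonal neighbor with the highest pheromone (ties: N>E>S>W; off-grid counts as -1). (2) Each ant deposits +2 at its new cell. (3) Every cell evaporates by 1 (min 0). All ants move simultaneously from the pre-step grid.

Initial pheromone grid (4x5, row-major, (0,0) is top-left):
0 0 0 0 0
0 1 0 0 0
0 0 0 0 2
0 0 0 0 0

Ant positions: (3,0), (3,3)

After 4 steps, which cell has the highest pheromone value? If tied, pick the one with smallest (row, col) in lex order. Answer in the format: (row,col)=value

Answer: (2,4)=2

Derivation:
Step 1: ant0:(3,0)->N->(2,0) | ant1:(3,3)->N->(2,3)
  grid max=1 at (2,0)
Step 2: ant0:(2,0)->N->(1,0) | ant1:(2,3)->E->(2,4)
  grid max=2 at (2,4)
Step 3: ant0:(1,0)->N->(0,0) | ant1:(2,4)->N->(1,4)
  grid max=1 at (0,0)
Step 4: ant0:(0,0)->E->(0,1) | ant1:(1,4)->S->(2,4)
  grid max=2 at (2,4)
Final grid:
  0 1 0 0 0
  0 0 0 0 0
  0 0 0 0 2
  0 0 0 0 0
Max pheromone 2 at (2,4)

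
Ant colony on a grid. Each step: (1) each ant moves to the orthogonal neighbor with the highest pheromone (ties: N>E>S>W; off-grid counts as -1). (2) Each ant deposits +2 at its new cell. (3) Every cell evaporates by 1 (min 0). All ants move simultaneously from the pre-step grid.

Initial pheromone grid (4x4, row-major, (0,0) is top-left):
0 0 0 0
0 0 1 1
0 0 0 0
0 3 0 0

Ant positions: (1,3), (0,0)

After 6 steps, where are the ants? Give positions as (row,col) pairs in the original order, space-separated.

Step 1: ant0:(1,3)->W->(1,2) | ant1:(0,0)->E->(0,1)
  grid max=2 at (1,2)
Step 2: ant0:(1,2)->N->(0,2) | ant1:(0,1)->E->(0,2)
  grid max=3 at (0,2)
Step 3: ant0:(0,2)->S->(1,2) | ant1:(0,2)->S->(1,2)
  grid max=4 at (1,2)
Step 4: ant0:(1,2)->N->(0,2) | ant1:(1,2)->N->(0,2)
  grid max=5 at (0,2)
Step 5: ant0:(0,2)->S->(1,2) | ant1:(0,2)->S->(1,2)
  grid max=6 at (1,2)
Step 6: ant0:(1,2)->N->(0,2) | ant1:(1,2)->N->(0,2)
  grid max=7 at (0,2)

(0,2) (0,2)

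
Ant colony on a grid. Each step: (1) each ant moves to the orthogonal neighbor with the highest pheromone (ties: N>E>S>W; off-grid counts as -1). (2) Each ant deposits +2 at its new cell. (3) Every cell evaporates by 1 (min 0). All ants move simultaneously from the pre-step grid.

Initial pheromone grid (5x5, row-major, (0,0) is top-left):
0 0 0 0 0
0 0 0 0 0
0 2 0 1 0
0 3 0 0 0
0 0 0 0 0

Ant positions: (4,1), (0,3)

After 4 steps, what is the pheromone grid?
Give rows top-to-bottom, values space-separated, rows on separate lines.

After step 1: ants at (3,1),(0,4)
  0 0 0 0 1
  0 0 0 0 0
  0 1 0 0 0
  0 4 0 0 0
  0 0 0 0 0
After step 2: ants at (2,1),(1,4)
  0 0 0 0 0
  0 0 0 0 1
  0 2 0 0 0
  0 3 0 0 0
  0 0 0 0 0
After step 3: ants at (3,1),(0,4)
  0 0 0 0 1
  0 0 0 0 0
  0 1 0 0 0
  0 4 0 0 0
  0 0 0 0 0
After step 4: ants at (2,1),(1,4)
  0 0 0 0 0
  0 0 0 0 1
  0 2 0 0 0
  0 3 0 0 0
  0 0 0 0 0

0 0 0 0 0
0 0 0 0 1
0 2 0 0 0
0 3 0 0 0
0 0 0 0 0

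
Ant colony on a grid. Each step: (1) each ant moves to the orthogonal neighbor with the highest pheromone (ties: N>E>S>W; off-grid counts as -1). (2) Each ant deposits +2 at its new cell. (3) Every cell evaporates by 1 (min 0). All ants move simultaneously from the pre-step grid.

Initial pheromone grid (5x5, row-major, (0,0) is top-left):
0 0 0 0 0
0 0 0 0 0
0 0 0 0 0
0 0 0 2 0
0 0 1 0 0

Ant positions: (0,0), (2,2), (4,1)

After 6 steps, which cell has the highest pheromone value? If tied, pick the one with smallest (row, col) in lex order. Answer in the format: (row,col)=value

Step 1: ant0:(0,0)->E->(0,1) | ant1:(2,2)->N->(1,2) | ant2:(4,1)->E->(4,2)
  grid max=2 at (4,2)
Step 2: ant0:(0,1)->E->(0,2) | ant1:(1,2)->N->(0,2) | ant2:(4,2)->N->(3,2)
  grid max=3 at (0,2)
Step 3: ant0:(0,2)->E->(0,3) | ant1:(0,2)->E->(0,3) | ant2:(3,2)->S->(4,2)
  grid max=3 at (0,3)
Step 4: ant0:(0,3)->W->(0,2) | ant1:(0,3)->W->(0,2) | ant2:(4,2)->N->(3,2)
  grid max=5 at (0,2)
Step 5: ant0:(0,2)->E->(0,3) | ant1:(0,2)->E->(0,3) | ant2:(3,2)->S->(4,2)
  grid max=5 at (0,3)
Step 6: ant0:(0,3)->W->(0,2) | ant1:(0,3)->W->(0,2) | ant2:(4,2)->N->(3,2)
  grid max=7 at (0,2)
Final grid:
  0 0 7 4 0
  0 0 0 0 0
  0 0 0 0 0
  0 0 1 0 0
  0 0 1 0 0
Max pheromone 7 at (0,2)

Answer: (0,2)=7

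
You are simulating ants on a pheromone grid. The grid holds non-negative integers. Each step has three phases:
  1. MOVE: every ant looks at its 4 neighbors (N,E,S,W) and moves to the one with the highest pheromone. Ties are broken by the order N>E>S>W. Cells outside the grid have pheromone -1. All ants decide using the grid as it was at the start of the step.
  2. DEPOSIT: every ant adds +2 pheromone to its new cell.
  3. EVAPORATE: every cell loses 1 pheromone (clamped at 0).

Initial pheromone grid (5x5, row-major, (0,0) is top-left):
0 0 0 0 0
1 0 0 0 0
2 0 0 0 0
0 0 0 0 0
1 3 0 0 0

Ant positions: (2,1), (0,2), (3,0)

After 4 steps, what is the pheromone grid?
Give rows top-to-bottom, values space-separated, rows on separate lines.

After step 1: ants at (2,0),(0,3),(2,0)
  0 0 0 1 0
  0 0 0 0 0
  5 0 0 0 0
  0 0 0 0 0
  0 2 0 0 0
After step 2: ants at (1,0),(0,4),(1,0)
  0 0 0 0 1
  3 0 0 0 0
  4 0 0 0 0
  0 0 0 0 0
  0 1 0 0 0
After step 3: ants at (2,0),(1,4),(2,0)
  0 0 0 0 0
  2 0 0 0 1
  7 0 0 0 0
  0 0 0 0 0
  0 0 0 0 0
After step 4: ants at (1,0),(0,4),(1,0)
  0 0 0 0 1
  5 0 0 0 0
  6 0 0 0 0
  0 0 0 0 0
  0 0 0 0 0

0 0 0 0 1
5 0 0 0 0
6 0 0 0 0
0 0 0 0 0
0 0 0 0 0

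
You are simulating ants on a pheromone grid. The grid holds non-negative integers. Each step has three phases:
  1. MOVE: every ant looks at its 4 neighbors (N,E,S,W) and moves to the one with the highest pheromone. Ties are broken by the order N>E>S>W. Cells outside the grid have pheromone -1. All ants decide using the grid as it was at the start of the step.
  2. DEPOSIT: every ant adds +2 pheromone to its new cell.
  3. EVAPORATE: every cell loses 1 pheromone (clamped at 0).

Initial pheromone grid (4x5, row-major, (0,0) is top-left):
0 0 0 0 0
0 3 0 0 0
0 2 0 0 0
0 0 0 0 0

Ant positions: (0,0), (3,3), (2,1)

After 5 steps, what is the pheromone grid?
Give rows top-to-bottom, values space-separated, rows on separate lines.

After step 1: ants at (0,1),(2,3),(1,1)
  0 1 0 0 0
  0 4 0 0 0
  0 1 0 1 0
  0 0 0 0 0
After step 2: ants at (1,1),(1,3),(0,1)
  0 2 0 0 0
  0 5 0 1 0
  0 0 0 0 0
  0 0 0 0 0
After step 3: ants at (0,1),(0,3),(1,1)
  0 3 0 1 0
  0 6 0 0 0
  0 0 0 0 0
  0 0 0 0 0
After step 4: ants at (1,1),(0,4),(0,1)
  0 4 0 0 1
  0 7 0 0 0
  0 0 0 0 0
  0 0 0 0 0
After step 5: ants at (0,1),(1,4),(1,1)
  0 5 0 0 0
  0 8 0 0 1
  0 0 0 0 0
  0 0 0 0 0

0 5 0 0 0
0 8 0 0 1
0 0 0 0 0
0 0 0 0 0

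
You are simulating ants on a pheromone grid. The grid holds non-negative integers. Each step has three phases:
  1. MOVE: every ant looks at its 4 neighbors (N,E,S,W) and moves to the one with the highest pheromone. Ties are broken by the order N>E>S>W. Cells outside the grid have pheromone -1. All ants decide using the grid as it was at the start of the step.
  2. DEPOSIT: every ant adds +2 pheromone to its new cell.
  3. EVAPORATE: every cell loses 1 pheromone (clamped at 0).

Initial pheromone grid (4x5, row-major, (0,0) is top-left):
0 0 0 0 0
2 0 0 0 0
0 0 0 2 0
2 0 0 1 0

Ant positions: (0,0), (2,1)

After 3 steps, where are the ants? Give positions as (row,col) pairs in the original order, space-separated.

Step 1: ant0:(0,0)->S->(1,0) | ant1:(2,1)->N->(1,1)
  grid max=3 at (1,0)
Step 2: ant0:(1,0)->E->(1,1) | ant1:(1,1)->W->(1,0)
  grid max=4 at (1,0)
Step 3: ant0:(1,1)->W->(1,0) | ant1:(1,0)->E->(1,1)
  grid max=5 at (1,0)

(1,0) (1,1)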